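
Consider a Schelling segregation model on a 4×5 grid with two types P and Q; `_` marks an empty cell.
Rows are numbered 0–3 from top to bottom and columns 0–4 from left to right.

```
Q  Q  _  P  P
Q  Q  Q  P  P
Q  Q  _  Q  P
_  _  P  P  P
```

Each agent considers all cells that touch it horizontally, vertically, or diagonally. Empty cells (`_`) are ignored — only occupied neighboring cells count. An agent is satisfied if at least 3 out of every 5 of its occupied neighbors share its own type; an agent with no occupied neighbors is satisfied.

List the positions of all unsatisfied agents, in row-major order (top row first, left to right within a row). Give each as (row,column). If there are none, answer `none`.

Row 0: (0,0)Q 3/3 ok · (0,1)Q 4/4 ok · (0,3)P 3/4 ok · (0,4)P 3/3 ok
Row 1: (1,0)Q 5/5 ok · (1,1)Q 6/6 ok · (1,2)Q 4/6 ok · (1,3)P 4/6 ok · (1,4)P 4/5 ok
Row 2: (2,0)Q 3/3 ok · (2,1)Q 4/5 ok · (2,3)Q 1/7 unhappy · (2,4)P 4/5 ok
Row 3: (3,2)P 1/3 unhappy · (3,3)P 3/4 ok · (3,4)P 2/3 ok

(2,3), (3,2)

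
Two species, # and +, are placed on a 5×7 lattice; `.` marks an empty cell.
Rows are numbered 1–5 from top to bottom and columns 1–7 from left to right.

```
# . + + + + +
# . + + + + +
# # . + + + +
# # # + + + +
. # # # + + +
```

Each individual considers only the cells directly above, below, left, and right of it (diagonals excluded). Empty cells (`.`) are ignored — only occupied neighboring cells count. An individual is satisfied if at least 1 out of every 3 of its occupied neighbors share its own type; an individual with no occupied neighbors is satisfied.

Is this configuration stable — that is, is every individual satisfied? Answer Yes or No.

Yes

(1,1)# 1/1 ✓
(1,3)+ 2/2 ✓
(1,4)+ 3/3 ✓
(1,5)+ 3/3 ✓
(1,6)+ 3/3 ✓
(1,7)+ 2/2 ✓
(2,1)# 2/2 ✓
(2,3)+ 2/2 ✓
(2,4)+ 4/4 ✓
(2,5)+ 4/4 ✓
(2,6)+ 4/4 ✓
(2,7)+ 3/3 ✓
(3,1)# 3/3 ✓
(3,2)# 2/2 ✓
(3,4)+ 3/3 ✓
(3,5)+ 4/4 ✓
(3,6)+ 4/4 ✓
(3,7)+ 3/3 ✓
(4,1)# 2/2 ✓
(4,2)# 4/4 ✓
(4,3)# 2/3 ✓
(4,4)+ 2/4 ✓
(4,5)+ 4/4 ✓
(4,6)+ 4/4 ✓
(4,7)+ 3/3 ✓
(5,2)# 2/2 ✓
(5,3)# 3/3 ✓
(5,4)# 1/3 ✓
(5,5)+ 2/3 ✓
(5,6)+ 3/3 ✓
(5,7)+ 2/2 ✓
All meet the threshold, so the configuration is stable.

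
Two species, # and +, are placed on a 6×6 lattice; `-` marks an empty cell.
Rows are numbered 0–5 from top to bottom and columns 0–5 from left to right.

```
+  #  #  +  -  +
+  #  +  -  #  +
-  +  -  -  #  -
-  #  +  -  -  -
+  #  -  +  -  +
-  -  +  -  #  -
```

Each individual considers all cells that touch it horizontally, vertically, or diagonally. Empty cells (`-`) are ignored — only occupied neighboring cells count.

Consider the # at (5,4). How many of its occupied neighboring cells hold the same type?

Occupied neighbors of (5,4): (4,3)=+, (4,5)=+.
Same type (#): 0 of 2.

0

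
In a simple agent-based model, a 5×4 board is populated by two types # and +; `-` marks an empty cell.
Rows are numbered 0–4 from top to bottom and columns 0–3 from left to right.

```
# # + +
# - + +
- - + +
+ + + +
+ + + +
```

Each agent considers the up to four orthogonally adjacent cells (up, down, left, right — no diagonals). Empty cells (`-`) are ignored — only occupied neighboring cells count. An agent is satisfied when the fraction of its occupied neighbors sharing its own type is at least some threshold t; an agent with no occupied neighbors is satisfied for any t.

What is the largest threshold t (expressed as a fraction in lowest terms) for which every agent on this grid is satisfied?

1/2

(0,0)# 2/2
(0,1)# 1/2
(0,2)+ 2/3
(0,3)+ 2/2
(1,0)# 1/1
(1,2)+ 3/3
(1,3)+ 3/3
(2,2)+ 3/3
(2,3)+ 3/3
(3,0)+ 2/2
(3,1)+ 3/3
(3,2)+ 4/4
(3,3)+ 3/3
(4,0)+ 2/2
(4,1)+ 3/3
(4,2)+ 3/3
(4,3)+ 2/2
The smallest same-type fraction is 1/2 at (0,1), which reduces to 1/2. Any threshold above that leaves this agent unsatisfied.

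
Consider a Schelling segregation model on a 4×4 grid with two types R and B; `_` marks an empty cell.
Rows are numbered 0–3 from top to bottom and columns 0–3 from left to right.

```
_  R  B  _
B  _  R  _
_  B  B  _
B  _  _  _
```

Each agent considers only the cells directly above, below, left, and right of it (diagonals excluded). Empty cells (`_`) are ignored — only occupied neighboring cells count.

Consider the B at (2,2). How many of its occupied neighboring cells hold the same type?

Occupied neighbors of (2,2): (1,2)=R, (2,1)=B.
Same type (B): 1 of 2.

1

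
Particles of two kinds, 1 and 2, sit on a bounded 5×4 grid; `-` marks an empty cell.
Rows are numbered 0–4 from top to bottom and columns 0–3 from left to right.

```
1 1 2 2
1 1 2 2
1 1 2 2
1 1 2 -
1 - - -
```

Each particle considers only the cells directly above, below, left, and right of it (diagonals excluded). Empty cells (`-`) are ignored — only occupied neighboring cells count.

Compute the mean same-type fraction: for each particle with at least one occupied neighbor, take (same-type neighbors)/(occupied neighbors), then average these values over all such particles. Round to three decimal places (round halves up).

0.844

Row 0: (0,0)1 2/2 · (0,1)1 2/3 · (0,2)2 2/3 · (0,3)2 2/2
Row 1: (1,0)1 3/3 · (1,1)1 3/4 · (1,2)2 3/4 · (1,3)2 3/3
Row 2: (2,0)1 3/3 · (2,1)1 3/4 · (2,2)2 3/4 · (2,3)2 2/2
Row 3: (3,0)1 3/3 · (3,1)1 2/3 · (3,2)2 1/2
Row 4: (4,0)1 1/1
Sum over 16 particles: 2/2 + 2/3 + 2/3 + 2/2 + 3/3 + 3/4 + 3/4 + 3/3 + 3/3 + 3/4 + 3/4 + 2/2 + 3/3 + 2/3 + 1/2 + 1/1 = 27/2; mean = 27/2 ÷ 16 = 27/32 = 0.84375 → 0.844.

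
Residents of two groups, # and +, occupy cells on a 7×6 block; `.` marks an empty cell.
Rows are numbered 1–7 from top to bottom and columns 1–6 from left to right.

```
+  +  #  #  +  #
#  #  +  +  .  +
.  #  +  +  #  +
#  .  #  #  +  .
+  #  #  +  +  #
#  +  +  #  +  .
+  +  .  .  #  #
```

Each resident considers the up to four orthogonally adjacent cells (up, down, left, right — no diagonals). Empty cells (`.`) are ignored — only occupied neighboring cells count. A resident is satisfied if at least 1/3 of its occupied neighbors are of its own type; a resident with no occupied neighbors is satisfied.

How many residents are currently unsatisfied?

(1,1)+ 1/2 ✓
(1,2)+ 1/3 ✓
(1,3)# 1/3 ✓
(1,4)# 1/3 ✓
(1,5)+ 0/2 ✗
(1,6)# 0/2 ✗
(2,1)# 1/2 ✓
(2,2)# 2/4 ✓
(2,3)+ 2/4 ✓
(2,4)+ 2/3 ✓
(2,6)+ 1/2 ✓
(3,2)# 1/2 ✓
(3,3)+ 2/4 ✓
(3,4)+ 2/4 ✓
(3,5)# 0/3 ✗
(3,6)+ 1/2 ✓
(4,1)# 0/1 ✗
(4,3)# 2/3 ✓
(4,4)# 1/4 ✗
(4,5)+ 1/3 ✓
(5,1)+ 0/3 ✗
(5,2)# 1/3 ✓
(5,3)# 2/4 ✓
(5,4)+ 1/4 ✗
(5,5)+ 3/4 ✓
(5,6)# 0/1 ✗
(6,1)# 0/3 ✗
(6,2)+ 2/4 ✓
(6,3)+ 1/3 ✓
(6,4)# 0/3 ✗
(6,5)+ 1/3 ✓
(7,1)+ 1/2 ✓
(7,2)+ 2/2 ✓
(7,5)# 1/2 ✓
(7,6)# 1/1 ✓
Unsatisfied: (1,5), (1,6), (3,5), (4,1), (4,4), (5,1), (5,4), (5,6), (6,1), (6,4) — 10 in total.

10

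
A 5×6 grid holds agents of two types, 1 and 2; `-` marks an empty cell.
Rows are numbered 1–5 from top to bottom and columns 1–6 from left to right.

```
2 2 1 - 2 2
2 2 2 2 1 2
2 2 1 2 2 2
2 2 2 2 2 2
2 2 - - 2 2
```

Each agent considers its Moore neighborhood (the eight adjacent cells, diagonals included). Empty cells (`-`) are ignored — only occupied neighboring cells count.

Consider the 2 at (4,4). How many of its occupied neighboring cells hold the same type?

Occupied neighbors of (4,4): (3,3)=1, (3,4)=2, (3,5)=2, (4,3)=2, (4,5)=2, (5,5)=2.
Same type (2): 5 of 6.

5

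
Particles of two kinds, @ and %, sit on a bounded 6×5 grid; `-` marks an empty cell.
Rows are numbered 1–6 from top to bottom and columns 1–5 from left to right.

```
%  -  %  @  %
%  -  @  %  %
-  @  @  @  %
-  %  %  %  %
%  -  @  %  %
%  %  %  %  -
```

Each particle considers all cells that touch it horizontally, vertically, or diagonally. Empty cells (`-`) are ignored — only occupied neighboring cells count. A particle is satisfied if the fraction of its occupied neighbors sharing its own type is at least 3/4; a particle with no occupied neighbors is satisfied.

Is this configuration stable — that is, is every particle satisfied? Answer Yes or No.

No

Row 1: (1,1)% 1/1 ✓ · (1,3)% 1/3 ✗ · (1,4)@ 1/5 ✗ · (1,5)% 2/3 ✗
Row 2: (2,1)% 1/2 ✗ · (2,3)@ 4/6 ✗ · (2,4)% 4/8 ✗ · (2,5)% 3/5 ✗
Row 3: (3,2)@ 2/5 ✗ · (3,3)@ 3/7 ✗ · (3,4)@ 2/8 ✗ · (3,5)% 4/5 ✓
Row 4: (4,2)% 2/5 ✗ · (4,3)% 3/7 ✗ · (4,4)% 5/8 ✗ · (4,5)% 4/5 ✓
Row 5: (5,1)% 3/3 ✓ · (5,3)@ 0/7 ✗ · (5,4)% 6/7 ✓ · (5,5)% 4/4 ✓
Row 6: (6,1)% 2/2 ✓ · (6,2)% 3/4 ✓ · (6,3)% 3/4 ✓ · (6,4)% 3/4 ✓
For instance (1,3) has only 1/3 same-type neighbors, below 3/4.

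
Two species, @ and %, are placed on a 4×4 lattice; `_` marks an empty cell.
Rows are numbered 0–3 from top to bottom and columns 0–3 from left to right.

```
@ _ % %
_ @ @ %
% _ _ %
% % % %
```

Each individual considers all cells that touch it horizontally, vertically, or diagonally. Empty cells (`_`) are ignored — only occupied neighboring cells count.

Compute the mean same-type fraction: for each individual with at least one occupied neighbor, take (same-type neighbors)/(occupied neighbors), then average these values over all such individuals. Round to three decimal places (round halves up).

0.753

(0,0)@ 1/1
(0,2)% 2/4
(0,3)% 2/3
(1,1)@ 2/4
(1,2)@ 1/5
(1,3)% 3/4
(2,0)% 2/3
(2,3)% 3/4
(3,0)% 2/2
(3,1)% 3/3
(3,2)% 3/3
(3,3)% 2/2
Sum over 12 individuals: 1/1 + 2/4 + 2/3 + 2/4 + 1/5 + 3/4 + 2/3 + 3/4 + 2/2 + 3/3 + 3/3 + 2/2 = 271/30; mean = 271/30 ÷ 12 = 271/360 = 0.752777… → 0.753.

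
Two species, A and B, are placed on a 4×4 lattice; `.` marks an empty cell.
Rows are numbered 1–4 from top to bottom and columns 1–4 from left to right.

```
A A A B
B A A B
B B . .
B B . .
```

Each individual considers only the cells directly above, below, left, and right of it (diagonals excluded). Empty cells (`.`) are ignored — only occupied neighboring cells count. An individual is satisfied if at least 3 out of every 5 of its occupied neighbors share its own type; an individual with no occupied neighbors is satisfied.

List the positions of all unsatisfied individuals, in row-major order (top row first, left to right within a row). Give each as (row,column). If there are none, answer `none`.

(1,1)A 1/2 unhappy
(1,2)A 3/3 ok
(1,3)A 2/3 ok
(1,4)B 1/2 unhappy
(2,1)B 1/3 unhappy
(2,2)A 2/4 unhappy
(2,3)A 2/3 ok
(2,4)B 1/2 unhappy
(3,1)B 3/3 ok
(3,2)B 2/3 ok
(4,1)B 2/2 ok
(4,2)B 2/2 ok

(1,1), (1,4), (2,1), (2,2), (2,4)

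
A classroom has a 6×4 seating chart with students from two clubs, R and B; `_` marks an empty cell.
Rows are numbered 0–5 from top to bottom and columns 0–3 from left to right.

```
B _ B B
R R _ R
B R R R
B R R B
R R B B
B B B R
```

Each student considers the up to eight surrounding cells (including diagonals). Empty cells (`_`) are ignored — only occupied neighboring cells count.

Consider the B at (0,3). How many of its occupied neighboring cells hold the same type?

Occupied neighbors of (0,3): (0,2)=B, (1,3)=R.
Same type (B): 1 of 2.

1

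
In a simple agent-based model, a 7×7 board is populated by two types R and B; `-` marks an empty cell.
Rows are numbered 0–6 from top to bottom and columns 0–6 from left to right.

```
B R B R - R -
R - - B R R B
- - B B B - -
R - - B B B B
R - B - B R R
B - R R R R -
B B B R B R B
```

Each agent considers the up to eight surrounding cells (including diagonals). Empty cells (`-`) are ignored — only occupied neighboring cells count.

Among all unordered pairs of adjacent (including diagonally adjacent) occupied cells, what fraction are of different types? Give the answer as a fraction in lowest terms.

34/75

Scan each occupied cell's neighbors to the right and below (and the two forward diagonals) so each pair is counted once.
Row 0: B(0,0)–R(0,1)≠ B(0,0)–R(1,0)≠ R(0,1)–B(0,2)≠ R(0,1)–R(1,0)= B(0,2)–R(0,3)≠ B(0,2)–B(1,3)= R(0,3)–B(1,3)≠ R(0,3)–R(1,4)= R(0,5)–R(1,5)= R(0,5)–B(1,6)≠ R(0,5)–R(1,4)=  → 6/11 unlike.
Row 1: B(1,3)–R(1,4)≠ B(1,3)–B(2,3)= B(1,3)–B(2,4)= B(1,3)–B(2,2)= R(1,4)–R(1,5)= R(1,4)–B(2,4)≠ R(1,4)–B(2,3)≠ R(1,5)–B(1,6)≠ R(1,5)–B(2,4)≠  → 5/9 unlike.
Row 2: B(2,2)–B(2,3)= B(2,2)–B(3,3)= B(2,3)–B(2,4)= B(2,3)–B(3,3)= B(2,3)–B(3,4)= B(2,4)–B(3,4)= B(2,4)–B(3,5)= B(2,4)–B(3,3)=  → 0/8 unlike.
Row 3: R(3,0)–R(4,0)= B(3,3)–B(3,4)= B(3,3)–B(4,4)= B(3,3)–B(4,2)= B(3,4)–B(3,5)= B(3,4)–B(4,4)= B(3,4)–R(4,5)≠ B(3,5)–B(3,6)= B(3,5)–R(4,5)≠ B(3,5)–R(4,6)≠ B(3,5)–B(4,4)= B(3,6)–R(4,6)≠ B(3,6)–R(4,5)≠  → 5/13 unlike.
Row 4: R(4,0)–B(5,0)≠ B(4,2)–R(5,2)≠ B(4,2)–R(5,3)≠ B(4,4)–R(4,5)≠ B(4,4)–R(5,4)≠ B(4,4)–R(5,5)≠ B(4,4)–R(5,3)≠ R(4,5)–R(4,6)= R(4,5)–R(5,5)= R(4,5)–R(5,4)= R(4,6)–R(5,5)=  → 7/11 unlike.
Row 5: B(5,0)–B(6,0)= B(5,0)–B(6,1)= R(5,2)–R(5,3)= R(5,2)–B(6,2)≠ R(5,2)–R(6,3)= R(5,2)–B(6,1)≠ R(5,3)–R(5,4)= R(5,3)–R(6,3)= R(5,3)–B(6,4)≠ R(5,3)–B(6,2)≠ R(5,4)–R(5,5)= R(5,4)–B(6,4)≠ R(5,4)–R(6,5)= R(5,4)–R(6,3)= R(5,5)–R(6,5)= R(5,5)–B(6,6)≠ R(5,5)–B(6,4)≠  → 7/17 unlike.
Row 6: B(6,0)–B(6,1)= B(6,1)–B(6,2)= B(6,2)–R(6,3)≠ R(6,3)–B(6,4)≠ B(6,4)–R(6,5)≠ R(6,5)–B(6,6)≠  → 4/6 unlike.
Total adjacent occupied pairs: 75; unlike-type pairs: 34.
34/75 is already in lowest terms.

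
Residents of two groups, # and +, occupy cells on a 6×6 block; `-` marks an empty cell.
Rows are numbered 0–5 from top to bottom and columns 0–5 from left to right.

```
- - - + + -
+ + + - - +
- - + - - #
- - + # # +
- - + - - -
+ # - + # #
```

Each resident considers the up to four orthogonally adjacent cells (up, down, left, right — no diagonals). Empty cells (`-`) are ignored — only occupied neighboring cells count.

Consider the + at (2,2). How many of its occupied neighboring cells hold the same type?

Occupied neighbors of (2,2): (1,2)=+, (3,2)=+.
Same type (+): 2 of 2.

2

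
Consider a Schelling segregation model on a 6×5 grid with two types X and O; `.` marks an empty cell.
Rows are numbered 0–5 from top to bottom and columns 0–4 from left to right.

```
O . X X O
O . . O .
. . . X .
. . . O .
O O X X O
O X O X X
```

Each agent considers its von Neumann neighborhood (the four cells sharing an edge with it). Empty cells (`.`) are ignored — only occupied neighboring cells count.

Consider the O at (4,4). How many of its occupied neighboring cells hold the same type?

Occupied neighbors of (4,4): (5,4)=X, (4,3)=X.
Same type (O): 0 of 2.

0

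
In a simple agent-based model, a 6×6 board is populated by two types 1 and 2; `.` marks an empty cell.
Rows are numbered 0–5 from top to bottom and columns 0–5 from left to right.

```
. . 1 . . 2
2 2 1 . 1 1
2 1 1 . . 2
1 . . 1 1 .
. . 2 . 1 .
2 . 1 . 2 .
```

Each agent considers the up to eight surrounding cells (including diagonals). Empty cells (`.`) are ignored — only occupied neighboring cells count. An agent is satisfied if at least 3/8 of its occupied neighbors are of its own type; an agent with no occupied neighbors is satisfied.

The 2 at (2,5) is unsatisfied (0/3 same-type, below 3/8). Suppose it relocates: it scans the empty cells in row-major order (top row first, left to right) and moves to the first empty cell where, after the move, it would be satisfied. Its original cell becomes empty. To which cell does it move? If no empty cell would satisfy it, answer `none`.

(0,0)

Vacating (2,5). Empty cells in order:
  (0,0): 2/2 same-type → satisfied — stop here.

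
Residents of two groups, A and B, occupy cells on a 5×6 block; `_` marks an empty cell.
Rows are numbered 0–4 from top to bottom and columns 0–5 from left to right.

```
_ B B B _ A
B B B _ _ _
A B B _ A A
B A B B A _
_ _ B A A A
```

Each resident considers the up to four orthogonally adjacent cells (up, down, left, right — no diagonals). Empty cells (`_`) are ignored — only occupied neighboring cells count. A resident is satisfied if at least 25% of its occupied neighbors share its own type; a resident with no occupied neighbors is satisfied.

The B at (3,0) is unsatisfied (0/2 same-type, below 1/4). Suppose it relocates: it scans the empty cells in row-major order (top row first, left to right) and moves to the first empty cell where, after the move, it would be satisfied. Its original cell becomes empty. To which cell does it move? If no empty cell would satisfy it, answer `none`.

Vacating (3,0). Empty cells in order:
  (0,0): 2/2 same-type → satisfied — stop here.

(0,0)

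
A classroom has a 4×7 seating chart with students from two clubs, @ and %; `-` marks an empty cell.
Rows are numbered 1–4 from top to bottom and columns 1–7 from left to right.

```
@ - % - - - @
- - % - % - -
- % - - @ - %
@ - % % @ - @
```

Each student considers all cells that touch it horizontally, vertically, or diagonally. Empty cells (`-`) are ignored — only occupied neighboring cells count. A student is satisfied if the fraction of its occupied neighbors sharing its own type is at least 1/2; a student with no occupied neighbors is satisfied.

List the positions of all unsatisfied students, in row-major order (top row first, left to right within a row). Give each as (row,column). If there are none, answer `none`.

(1,1)@ 0/0 ✓
(1,3)% 1/1 ✓
(1,7)@ 0/0 ✓
(2,3)% 2/2 ✓
(2,5)% 0/1 ✗
(3,2)% 2/3 ✓
(3,5)@ 1/3 ✗
(3,7)% 0/1 ✗
(4,1)@ 0/1 ✗
(4,3)% 2/2 ✓
(4,4)% 1/3 ✗
(4,5)@ 1/2 ✓
(4,7)@ 0/1 ✗

(2,5), (3,5), (3,7), (4,1), (4,4), (4,7)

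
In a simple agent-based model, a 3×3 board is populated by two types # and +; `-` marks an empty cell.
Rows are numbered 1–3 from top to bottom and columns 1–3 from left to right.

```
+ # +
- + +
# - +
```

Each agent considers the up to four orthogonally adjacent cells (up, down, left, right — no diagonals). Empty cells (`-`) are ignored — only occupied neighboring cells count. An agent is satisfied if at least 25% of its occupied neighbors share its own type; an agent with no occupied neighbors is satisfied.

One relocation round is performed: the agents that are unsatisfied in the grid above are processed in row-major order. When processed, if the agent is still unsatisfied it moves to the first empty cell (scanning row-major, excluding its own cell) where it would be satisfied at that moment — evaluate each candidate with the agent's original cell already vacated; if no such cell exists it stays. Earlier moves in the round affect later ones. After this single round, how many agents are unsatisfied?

Initially unsatisfied (in order): (1,1), (1,2).
  (1,1) → (2,1).
  (1,2) → (3,2).
Resulting grid:
- - +
+ + +
# # +
All satisfied now.

0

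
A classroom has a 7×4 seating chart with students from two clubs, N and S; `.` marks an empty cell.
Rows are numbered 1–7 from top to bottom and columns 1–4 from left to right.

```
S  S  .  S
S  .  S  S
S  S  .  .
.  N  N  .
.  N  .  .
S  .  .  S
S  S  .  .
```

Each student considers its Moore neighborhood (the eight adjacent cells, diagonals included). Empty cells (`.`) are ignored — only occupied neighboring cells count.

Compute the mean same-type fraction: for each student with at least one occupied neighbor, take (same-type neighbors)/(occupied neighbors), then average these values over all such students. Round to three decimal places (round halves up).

(1,1)S 2/2
(1,2)S 3/3
(1,4)S 2/2
(2,1)S 4/4
(2,3)S 4/4
(2,4)S 2/2
(3,1)S 2/3
(3,2)S 3/5
(4,2)N 2/4
(4,3)N 2/3
(5,2)N 2/3
(6,1)S 2/3
(6,4)S — no occupied neighbors
(7,1)S 2/2
(7,2)S 2/2
Sum over 14 students: 2/2 + 3/3 + 2/2 + 4/4 + 4/4 + 2/2 + 2/3 + 3/5 + 2/4 + 2/3 + 2/3 + 2/3 + 2/2 + 2/2 = 353/30; mean = 353/30 ÷ 14 = 353/420 = 0.840476… → 0.840.

0.840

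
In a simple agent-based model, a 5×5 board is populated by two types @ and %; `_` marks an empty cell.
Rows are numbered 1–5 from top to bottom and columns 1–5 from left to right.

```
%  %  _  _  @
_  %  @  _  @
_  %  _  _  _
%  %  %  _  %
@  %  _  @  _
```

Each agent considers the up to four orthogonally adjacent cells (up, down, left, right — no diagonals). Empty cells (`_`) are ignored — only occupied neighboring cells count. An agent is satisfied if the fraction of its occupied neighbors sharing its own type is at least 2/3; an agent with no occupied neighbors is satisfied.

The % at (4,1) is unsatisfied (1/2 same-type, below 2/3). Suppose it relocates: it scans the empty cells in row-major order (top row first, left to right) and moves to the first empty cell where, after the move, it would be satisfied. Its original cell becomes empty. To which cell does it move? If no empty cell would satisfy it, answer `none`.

(2,1)

Vacating (4,1). Empty cells in order:
  (1,3): 1/2 same-type → still unsatisfied.
  (1,4): 0/1 same-type → still unsatisfied.
  (2,1): 2/2 same-type → satisfied — stop here.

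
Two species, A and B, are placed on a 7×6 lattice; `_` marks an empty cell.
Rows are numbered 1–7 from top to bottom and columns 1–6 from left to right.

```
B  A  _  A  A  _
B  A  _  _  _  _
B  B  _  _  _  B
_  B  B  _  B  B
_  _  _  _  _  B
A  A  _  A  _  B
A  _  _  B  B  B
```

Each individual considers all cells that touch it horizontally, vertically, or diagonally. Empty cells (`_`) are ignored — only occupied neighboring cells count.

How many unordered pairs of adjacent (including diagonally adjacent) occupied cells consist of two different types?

8

Scan each occupied cell's neighbors to the right and below (and the two forward diagonals) so each pair is counted once.
Row 1: B(1,1)–A(1,2)≠ B(1,1)–B(2,1)= B(1,1)–A(2,2)≠ A(1,2)–A(2,2)= A(1,2)–B(2,1)≠ A(1,4)–A(1,5)=  → 3/6 unlike.
Row 2: B(2,1)–A(2,2)≠ B(2,1)–B(3,1)= B(2,1)–B(3,2)= A(2,2)–B(3,2)≠ A(2,2)–B(3,1)≠  → 3/5 unlike.
Row 3: B(3,1)–B(3,2)= B(3,1)–B(4,2)= B(3,2)–B(4,2)= B(3,2)–B(4,3)= B(3,6)–B(4,6)= B(3,6)–B(4,5)=  → 0/6 unlike.
Row 4: B(4,2)–B(4,3)= B(4,5)–B(4,6)= B(4,5)–B(5,6)= B(4,6)–B(5,6)=  → 0/4 unlike.
Row 5: B(5,6)–B(6,6)=  → 0/1 unlike.
Row 6: A(6,1)–A(6,2)= A(6,1)–A(7,1)= A(6,2)–A(7,1)= A(6,4)–B(7,4)≠ A(6,4)–B(7,5)≠ B(6,6)–B(7,6)= B(6,6)–B(7,5)=  → 2/7 unlike.
Row 7: B(7,4)–B(7,5)= B(7,5)–B(7,6)=  → 0/2 unlike.
Total adjacent occupied pairs: 31; unlike-type pairs: 8.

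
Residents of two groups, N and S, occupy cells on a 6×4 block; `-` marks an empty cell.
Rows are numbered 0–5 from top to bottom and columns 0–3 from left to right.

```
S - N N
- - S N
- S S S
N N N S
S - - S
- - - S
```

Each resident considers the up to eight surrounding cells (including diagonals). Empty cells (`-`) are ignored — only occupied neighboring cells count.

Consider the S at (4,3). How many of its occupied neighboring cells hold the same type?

Occupied neighbors of (4,3): (3,2)=N, (3,3)=S, (5,3)=S.
Same type (S): 2 of 3.

2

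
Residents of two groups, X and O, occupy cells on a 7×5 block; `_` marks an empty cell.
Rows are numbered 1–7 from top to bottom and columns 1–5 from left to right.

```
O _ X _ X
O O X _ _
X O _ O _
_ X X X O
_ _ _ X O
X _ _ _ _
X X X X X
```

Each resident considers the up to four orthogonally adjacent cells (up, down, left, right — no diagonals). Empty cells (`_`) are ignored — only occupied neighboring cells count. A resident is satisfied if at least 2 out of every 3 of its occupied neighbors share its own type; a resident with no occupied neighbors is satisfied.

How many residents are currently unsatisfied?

(1,1)O 1/1 ok
(1,3)X 1/1 ok
(1,5)X 0/0 ok
(2,1)O 2/3 ok
(2,2)O 2/3 ok
(2,3)X 1/2 unhappy
(3,1)X 0/2 unhappy
(3,2)O 1/3 unhappy
(3,4)O 0/1 unhappy
(4,2)X 1/2 unhappy
(4,3)X 2/2 ok
(4,4)X 2/4 unhappy
(4,5)O 1/2 unhappy
(5,4)X 1/2 unhappy
(5,5)O 1/2 unhappy
(6,1)X 1/1 ok
(7,1)X 2/2 ok
(7,2)X 2/2 ok
(7,3)X 2/2 ok
(7,4)X 2/2 ok
(7,5)X 1/1 ok
Unsatisfied: (2,3), (3,1), (3,2), (3,4), (4,2), (4,4), (4,5), (5,4), (5,5) — 9 in total.

9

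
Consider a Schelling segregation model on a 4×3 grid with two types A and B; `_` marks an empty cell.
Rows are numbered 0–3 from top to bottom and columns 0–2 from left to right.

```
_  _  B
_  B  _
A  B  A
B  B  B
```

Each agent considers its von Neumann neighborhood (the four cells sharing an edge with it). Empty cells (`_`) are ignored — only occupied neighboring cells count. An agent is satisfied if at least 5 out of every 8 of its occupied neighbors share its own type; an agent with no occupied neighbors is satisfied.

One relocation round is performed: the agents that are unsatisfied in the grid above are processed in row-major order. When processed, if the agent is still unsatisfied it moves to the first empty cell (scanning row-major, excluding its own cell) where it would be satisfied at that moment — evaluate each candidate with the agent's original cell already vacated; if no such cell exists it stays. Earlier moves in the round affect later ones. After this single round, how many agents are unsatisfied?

2

Initially unsatisfied (in order): (2,0), (2,1), (2,2), (3,0), (3,2).
  (2,0) → (0,0).
  (2,1): now satisfied by earlier moves; stays.
  (2,2): no empty cell satisfies it; stays.
  (3,0): now satisfied by earlier moves; stays.
  (3,2) → (0,1).
Resulting grid:
A B B
_ B _
_ B A
B B _
Unsatisfied now: (0,0), (2,2).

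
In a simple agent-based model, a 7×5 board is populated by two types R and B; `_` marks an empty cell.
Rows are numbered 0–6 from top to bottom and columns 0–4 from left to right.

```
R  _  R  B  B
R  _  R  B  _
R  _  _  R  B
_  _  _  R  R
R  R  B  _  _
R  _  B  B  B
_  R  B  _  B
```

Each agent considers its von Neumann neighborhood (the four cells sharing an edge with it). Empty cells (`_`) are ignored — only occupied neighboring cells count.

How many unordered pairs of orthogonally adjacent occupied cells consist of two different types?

7

Scan each occupied cell's neighbors to the right and below so each pair is counted once.
Row 0: R(0,0)–R(1,0)= R(0,2)–B(0,3)≠ R(0,2)–R(1,2)= B(0,3)–B(0,4)= B(0,3)–B(1,3)=  → 1/5 unlike.
Row 1: R(1,0)–R(2,0)= R(1,2)–B(1,3)≠ B(1,3)–R(2,3)≠  → 2/3 unlike.
Row 2: R(2,3)–B(2,4)≠ R(2,3)–R(3,3)= B(2,4)–R(3,4)≠  → 2/3 unlike.
Row 3: R(3,3)–R(3,4)=  → 0/1 unlike.
Row 4: R(4,0)–R(4,1)= R(4,0)–R(5,0)= R(4,1)–B(4,2)≠ B(4,2)–B(5,2)=  → 1/4 unlike.
Row 5: B(5,2)–B(5,3)= B(5,2)–B(6,2)= B(5,3)–B(5,4)= B(5,4)–B(6,4)=  → 0/4 unlike.
Row 6: R(6,1)–B(6,2)≠  → 1/1 unlike.
Total adjacent occupied pairs: 21; unlike-type pairs: 7.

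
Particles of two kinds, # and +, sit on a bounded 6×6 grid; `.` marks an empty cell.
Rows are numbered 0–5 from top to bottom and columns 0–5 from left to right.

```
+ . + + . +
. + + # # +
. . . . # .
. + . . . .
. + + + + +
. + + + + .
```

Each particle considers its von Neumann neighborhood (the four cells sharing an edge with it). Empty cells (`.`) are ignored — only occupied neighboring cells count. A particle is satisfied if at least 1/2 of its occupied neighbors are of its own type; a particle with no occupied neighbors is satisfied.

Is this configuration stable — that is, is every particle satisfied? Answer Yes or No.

Row 0: (0,0)+ 0/0 ok · (0,2)+ 2/2 ok · (0,3)+ 1/2 ok · (0,5)+ 1/1 ok
Row 1: (1,1)+ 1/1 ok · (1,2)+ 2/3 ok · (1,3)# 1/3 unhappy · (1,4)# 2/3 ok · (1,5)+ 1/2 ok
Row 2: (2,4)# 1/1 ok
Row 3: (3,1)+ 1/1 ok
Row 4: (4,1)+ 3/3 ok · (4,2)+ 3/3 ok · (4,3)+ 3/3 ok · (4,4)+ 3/3 ok · (4,5)+ 1/1 ok
Row 5: (5,1)+ 2/2 ok · (5,2)+ 3/3 ok · (5,3)+ 3/3 ok · (5,4)+ 2/2 ok
For instance (1,3) has only 1/3 same-type neighbors, below 1/2.

No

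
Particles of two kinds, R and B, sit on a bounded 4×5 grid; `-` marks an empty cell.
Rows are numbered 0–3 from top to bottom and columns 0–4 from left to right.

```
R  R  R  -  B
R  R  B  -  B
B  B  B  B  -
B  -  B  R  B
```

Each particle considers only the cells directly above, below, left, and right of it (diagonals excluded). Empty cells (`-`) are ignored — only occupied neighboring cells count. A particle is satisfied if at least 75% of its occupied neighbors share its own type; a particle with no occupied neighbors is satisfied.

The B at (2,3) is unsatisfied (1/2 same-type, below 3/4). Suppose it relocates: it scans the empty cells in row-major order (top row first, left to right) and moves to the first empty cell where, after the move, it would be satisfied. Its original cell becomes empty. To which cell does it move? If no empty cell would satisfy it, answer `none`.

(1,3)

Vacating (2,3). Empty cells in order:
  (0,3): 1/2 same-type → still unsatisfied.
  (1,3): 2/2 same-type → satisfied — stop here.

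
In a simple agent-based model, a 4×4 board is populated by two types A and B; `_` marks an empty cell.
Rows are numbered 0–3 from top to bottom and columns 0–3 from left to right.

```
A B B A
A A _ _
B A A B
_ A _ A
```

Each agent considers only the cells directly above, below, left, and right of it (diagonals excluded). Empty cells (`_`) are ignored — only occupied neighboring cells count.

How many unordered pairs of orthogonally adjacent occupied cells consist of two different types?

Scan each occupied cell's neighbors to the right and below so each pair is counted once.
Row 0: A(0,0)–B(0,1)≠ A(0,0)–A(1,0)= B(0,1)–B(0,2)= B(0,1)–A(1,1)≠ B(0,2)–A(0,3)≠  → 3/5 unlike.
Row 1: A(1,0)–A(1,1)= A(1,0)–B(2,0)≠ A(1,1)–A(2,1)=  → 1/3 unlike.
Row 2: B(2,0)–A(2,1)≠ A(2,1)–A(2,2)= A(2,1)–A(3,1)= A(2,2)–B(2,3)≠ B(2,3)–A(3,3)≠  → 3/5 unlike.
Total adjacent occupied pairs: 13; unlike-type pairs: 7.

7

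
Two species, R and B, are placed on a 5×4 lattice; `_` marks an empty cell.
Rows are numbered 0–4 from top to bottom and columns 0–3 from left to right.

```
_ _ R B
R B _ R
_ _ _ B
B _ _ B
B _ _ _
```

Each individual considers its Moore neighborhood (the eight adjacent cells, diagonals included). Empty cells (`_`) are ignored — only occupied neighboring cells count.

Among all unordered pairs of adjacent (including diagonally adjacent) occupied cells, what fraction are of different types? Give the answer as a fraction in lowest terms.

Scan each occupied cell's neighbors to the right and below (and the two forward diagonals) so each pair is counted once.
Row 0: R(0,2)–B(0,3)≠ R(0,2)–R(1,3)= R(0,2)–B(1,1)≠ B(0,3)–R(1,3)≠  → 3/4 unlike.
Row 1: R(1,0)–B(1,1)≠ R(1,3)–B(2,3)≠  → 2/2 unlike.
Row 2: B(2,3)–B(3,3)=  → 0/1 unlike.
Row 3: B(3,0)–B(4,0)=  → 0/1 unlike.
Total adjacent occupied pairs: 8; unlike-type pairs: 5.
5/8 is already in lowest terms.

5/8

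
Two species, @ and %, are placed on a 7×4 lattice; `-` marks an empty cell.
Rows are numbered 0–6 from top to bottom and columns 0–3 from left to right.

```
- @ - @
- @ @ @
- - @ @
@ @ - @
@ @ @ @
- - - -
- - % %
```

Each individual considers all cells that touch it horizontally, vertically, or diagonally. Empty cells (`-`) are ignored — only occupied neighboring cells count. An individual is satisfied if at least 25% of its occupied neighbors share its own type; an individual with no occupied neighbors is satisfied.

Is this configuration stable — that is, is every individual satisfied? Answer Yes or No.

(0,1)@ 2/2 satisfied
(0,3)@ 2/2 satisfied
(1,1)@ 3/3 satisfied
(1,2)@ 6/6 satisfied
(1,3)@ 4/4 satisfied
(2,2)@ 6/6 satisfied
(2,3)@ 4/4 satisfied
(3,0)@ 3/3 satisfied
(3,1)@ 5/5 satisfied
(3,3)@ 4/4 satisfied
(4,0)@ 3/3 satisfied
(4,1)@ 4/4 satisfied
(4,2)@ 4/4 satisfied
(4,3)@ 2/2 satisfied
(6,2)% 1/1 satisfied
(6,3)% 1/1 satisfied
All meet the threshold, so the configuration is stable.

Yes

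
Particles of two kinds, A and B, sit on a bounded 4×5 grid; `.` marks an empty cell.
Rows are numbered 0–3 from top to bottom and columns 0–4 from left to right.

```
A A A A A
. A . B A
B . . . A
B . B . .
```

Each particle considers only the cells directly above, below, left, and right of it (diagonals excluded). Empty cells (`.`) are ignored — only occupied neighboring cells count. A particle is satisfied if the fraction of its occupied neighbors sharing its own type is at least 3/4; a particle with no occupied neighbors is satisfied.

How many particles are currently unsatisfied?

(0,0)A 1/1 ✓
(0,1)A 3/3 ✓
(0,2)A 2/2 ✓
(0,3)A 2/3 ✗
(0,4)A 2/2 ✓
(1,1)A 1/1 ✓
(1,3)B 0/2 ✗
(1,4)A 2/3 ✗
(2,0)B 1/1 ✓
(2,4)A 1/1 ✓
(3,0)B 1/1 ✓
(3,2)B 0/0 ✓
Unsatisfied: (0,3), (1,3), (1,4) — 3 in total.

3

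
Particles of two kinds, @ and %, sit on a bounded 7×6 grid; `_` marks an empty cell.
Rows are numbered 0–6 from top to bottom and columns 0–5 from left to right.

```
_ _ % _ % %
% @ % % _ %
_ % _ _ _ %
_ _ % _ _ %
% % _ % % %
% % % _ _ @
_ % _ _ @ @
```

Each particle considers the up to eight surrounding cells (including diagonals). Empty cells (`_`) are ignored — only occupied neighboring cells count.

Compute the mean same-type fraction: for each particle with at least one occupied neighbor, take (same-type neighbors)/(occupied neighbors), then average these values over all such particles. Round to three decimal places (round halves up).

0.858

(0,2)% 2/3
(0,4)% 3/3
(0,5)% 2/2
(1,0)% 1/2
(1,1)@ 0/4
(1,2)% 3/4
(1,3)% 3/3
(1,5)% 3/3
(2,1)% 3/4
(2,5)% 2/2
(3,2)% 3/3
(3,5)% 3/3
(4,0)% 3/3
(4,1)% 5/5
(4,3)% 3/3
(4,4)% 3/4
(4,5)% 2/3
(5,0)% 4/4
(5,1)% 5/5
(5,2)% 4/4
(5,5)@ 2/4
(6,1)% 3/3
(6,4)@ 2/2
(6,5)@ 2/2
Sum over 24 particles: 2/3 + 3/3 + 2/2 + 1/2 + 0/4 + 3/4 + 3/3 + 3/3 + 3/4 + 2/2 + 3/3 + 3/3 + 3/3 + 5/5 + 3/3 + 3/4 + 2/3 + 4/4 + 5/5 + 4/4 + 2/4 + 3/3 + 2/2 + 2/2 = 247/12; mean = 247/12 ÷ 24 = 247/288 = 0.857638… → 0.858.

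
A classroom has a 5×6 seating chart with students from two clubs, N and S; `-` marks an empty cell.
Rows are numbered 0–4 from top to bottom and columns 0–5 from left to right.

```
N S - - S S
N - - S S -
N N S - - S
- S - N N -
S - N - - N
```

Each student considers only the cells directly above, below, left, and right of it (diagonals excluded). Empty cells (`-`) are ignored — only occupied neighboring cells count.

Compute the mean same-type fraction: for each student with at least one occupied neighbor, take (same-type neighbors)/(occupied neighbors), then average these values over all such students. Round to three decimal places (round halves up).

Row 0: (0,0)N 1/2 · (0,1)S 0/1 · (0,4)S 2/2 · (0,5)S 1/1
Row 1: (1,0)N 2/2 · (1,3)S 1/1 · (1,4)S 2/2
Row 2: (2,0)N 2/2 · (2,1)N 1/3 · (2,2)S 0/1 · (2,5)S — no occupied neighbors
Row 3: (3,1)S 0/1 · (3,3)N 1/1 · (3,4)N 1/1
Row 4: (4,0)S — no occupied neighbors · (4,2)N — no occupied neighbors · (4,5)N — no occupied neighbors
Sum over 13 students: 1/2 + 0/1 + 2/2 + 1/1 + 2/2 + 1/1 + 2/2 + 2/2 + 1/3 + 0/1 + 0/1 + 1/1 + 1/1 = 53/6; mean = 53/6 ÷ 13 = 53/78 = 0.679487… → 0.679.

0.679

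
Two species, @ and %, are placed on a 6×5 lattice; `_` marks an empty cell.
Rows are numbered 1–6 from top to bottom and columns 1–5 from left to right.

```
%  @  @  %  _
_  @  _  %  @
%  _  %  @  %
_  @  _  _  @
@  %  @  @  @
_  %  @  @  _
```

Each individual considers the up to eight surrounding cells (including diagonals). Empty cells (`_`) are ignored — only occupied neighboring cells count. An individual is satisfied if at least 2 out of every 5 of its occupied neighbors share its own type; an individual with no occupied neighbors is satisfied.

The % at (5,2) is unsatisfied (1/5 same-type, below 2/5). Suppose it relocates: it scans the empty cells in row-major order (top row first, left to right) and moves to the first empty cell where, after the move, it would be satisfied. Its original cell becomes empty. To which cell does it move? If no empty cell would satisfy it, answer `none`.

(1,5)

Vacating (5,2). Empty cells in order:
  (1,5): 2/3 same-type → satisfied — stop here.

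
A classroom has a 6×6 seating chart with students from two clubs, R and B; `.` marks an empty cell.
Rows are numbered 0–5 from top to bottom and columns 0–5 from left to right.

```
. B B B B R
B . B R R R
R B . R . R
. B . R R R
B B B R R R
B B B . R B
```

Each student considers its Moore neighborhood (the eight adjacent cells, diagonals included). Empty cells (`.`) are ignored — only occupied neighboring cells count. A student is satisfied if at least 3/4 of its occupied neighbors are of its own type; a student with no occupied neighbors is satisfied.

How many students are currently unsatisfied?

11

(0,1)B 3/3 satisfied
(0,2)B 3/4 satisfied
(0,3)B 3/5 not
(0,4)B 1/5 not
(0,5)R 2/3 not
(1,0)B 2/3 not
(1,2)B 4/6 not
(1,3)R 2/6 not
(1,4)R 5/7 not
(1,5)R 3/4 satisfied
(2,0)R 0/3 not
(2,1)B 3/4 satisfied
(2,3)R 4/5 satisfied
(2,5)R 4/4 satisfied
(3,1)B 4/5 satisfied
(3,3)R 4/5 satisfied
(3,4)R 7/7 satisfied
(3,5)R 4/4 satisfied
(4,0)B 4/4 satisfied
(4,1)B 6/6 satisfied
(4,2)B 4/6 not
(4,3)R 4/6 not
(4,4)R 6/7 satisfied
(4,5)R 4/5 satisfied
(5,0)B 3/3 satisfied
(5,1)B 5/5 satisfied
(5,2)B 3/4 satisfied
(5,4)R 3/4 satisfied
(5,5)B 0/3 not
Unsatisfied: (0,3), (0,4), (0,5), (1,0), (1,2), (1,3), (1,4), (2,0), (4,2), (4,3), (5,5) — 11 in total.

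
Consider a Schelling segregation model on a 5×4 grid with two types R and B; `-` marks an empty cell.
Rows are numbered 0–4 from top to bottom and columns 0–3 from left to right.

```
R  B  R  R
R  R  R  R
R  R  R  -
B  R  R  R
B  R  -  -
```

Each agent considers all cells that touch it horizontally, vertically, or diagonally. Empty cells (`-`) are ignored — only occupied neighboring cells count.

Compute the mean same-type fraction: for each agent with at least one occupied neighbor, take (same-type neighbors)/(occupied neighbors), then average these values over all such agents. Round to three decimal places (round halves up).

(0,0)R 2/3
(0,1)B 0/5
(0,2)R 4/5
(0,3)R 3/3
(1,0)R 4/5
(1,1)R 7/8
(1,2)R 6/7
(1,3)R 4/4
(2,0)R 4/5
(2,1)R 7/8
(2,2)R 7/7
(3,0)B 1/5
(3,1)R 5/7
(3,2)R 5/5
(3,3)R 2/2
(4,0)B 1/3
(4,1)R 2/4
Sum over 17 agents: 2/3 + 0/5 + 4/5 + 3/3 + 4/5 + 7/8 + 6/7 + 4/4 + 4/5 + 7/8 + 7/7 + 1/5 + 5/7 + 5/5 + 2/2 + 1/3 + 2/4 = 1739/140; mean = 1739/140 ÷ 17 = 1739/2380 = 0.730672… → 0.731.

0.731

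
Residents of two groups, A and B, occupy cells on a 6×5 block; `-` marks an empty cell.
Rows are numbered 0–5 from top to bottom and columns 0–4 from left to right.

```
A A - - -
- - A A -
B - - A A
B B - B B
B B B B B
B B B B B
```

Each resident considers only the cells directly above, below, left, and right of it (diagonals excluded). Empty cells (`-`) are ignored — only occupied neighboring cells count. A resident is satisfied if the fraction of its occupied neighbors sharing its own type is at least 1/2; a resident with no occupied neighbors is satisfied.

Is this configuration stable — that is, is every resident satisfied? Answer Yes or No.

Yes

(0,0)A 1/1 ok
(0,1)A 1/1 ok
(1,2)A 1/1 ok
(1,3)A 2/2 ok
(2,0)B 1/1 ok
(2,3)A 2/3 ok
(2,4)A 1/2 ok
(3,0)B 3/3 ok
(3,1)B 2/2 ok
(3,3)B 2/3 ok
(3,4)B 2/3 ok
(4,0)B 3/3 ok
(4,1)B 4/4 ok
(4,2)B 3/3 ok
(4,3)B 4/4 ok
(4,4)B 3/3 ok
(5,0)B 2/2 ok
(5,1)B 3/3 ok
(5,2)B 3/3 ok
(5,3)B 3/3 ok
(5,4)B 2/2 ok
All meet the threshold, so the configuration is stable.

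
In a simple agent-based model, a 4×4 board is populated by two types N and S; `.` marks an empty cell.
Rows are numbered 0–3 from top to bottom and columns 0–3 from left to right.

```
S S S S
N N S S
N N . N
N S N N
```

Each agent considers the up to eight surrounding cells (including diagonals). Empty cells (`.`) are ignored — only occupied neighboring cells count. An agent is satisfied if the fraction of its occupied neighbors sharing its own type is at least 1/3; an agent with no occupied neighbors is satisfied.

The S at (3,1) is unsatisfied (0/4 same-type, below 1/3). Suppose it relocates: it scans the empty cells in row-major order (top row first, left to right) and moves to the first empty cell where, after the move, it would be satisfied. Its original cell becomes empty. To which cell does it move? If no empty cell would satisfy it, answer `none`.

Vacating (3,1). Empty cells in order:
  (2,2): 2/7 same-type → still unsatisfied.

none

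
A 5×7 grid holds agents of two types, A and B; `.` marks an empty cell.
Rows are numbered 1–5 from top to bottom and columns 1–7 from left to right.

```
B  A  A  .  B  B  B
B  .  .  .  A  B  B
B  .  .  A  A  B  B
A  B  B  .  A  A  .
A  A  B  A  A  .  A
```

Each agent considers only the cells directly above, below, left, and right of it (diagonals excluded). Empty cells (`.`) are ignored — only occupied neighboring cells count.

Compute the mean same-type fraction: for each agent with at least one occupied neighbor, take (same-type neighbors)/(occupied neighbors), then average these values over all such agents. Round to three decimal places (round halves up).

(1,1)B 1/2
(1,2)A 1/2
(1,3)A 1/1
(1,5)B 1/2
(1,6)B 3/3
(1,7)B 2/2
(2,1)B 2/2
(2,5)A 1/3
(2,6)B 3/4
(2,7)B 3/3
(3,1)B 1/2
(3,4)A 1/1
(3,5)A 3/4
(3,6)B 2/4
(3,7)B 2/2
(4,1)A 1/3
(4,2)B 1/3
(4,3)B 2/2
(4,5)A 3/3
(4,6)A 1/2
(5,1)A 2/2
(5,2)A 1/3
(5,3)B 1/3
(5,4)A 1/2
(5,5)A 2/2
(5,7)A — no occupied neighbors
Sum over 25 agents: 1/2 + 1/2 + 1/1 + 1/2 + 3/3 + 2/2 + 2/2 + 1/3 + 3/4 + 3/3 + 1/2 + 1/1 + 3/4 + 2/4 + 2/2 + 1/3 + 1/3 + 2/2 + 3/3 + 1/2 + 2/2 + 1/3 + 1/3 + 1/2 + 2/2 = 53/3; mean = 53/3 ÷ 25 = 53/75 = 0.706666… → 0.707.

0.707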